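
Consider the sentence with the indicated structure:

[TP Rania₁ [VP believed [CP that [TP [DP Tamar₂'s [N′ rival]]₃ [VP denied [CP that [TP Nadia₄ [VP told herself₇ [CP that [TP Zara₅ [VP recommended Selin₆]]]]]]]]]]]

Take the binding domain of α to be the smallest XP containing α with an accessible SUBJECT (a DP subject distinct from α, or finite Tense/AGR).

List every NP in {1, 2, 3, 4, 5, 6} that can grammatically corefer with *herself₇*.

{4}

*herself* is an anaphor, so Principle A applies: it must be bound in its binding domain.
Binding domain of *herself₇*: the embedded TP, whose subject is Nadia₄.
*Rania₁* c-commands the anaphor but is outside its binding domain → cannot satisfy Principle A.
*Tamar₂* does not c-command the anaphor → cannot bind it.
*[Tamar₂'s rival]₃* c-commands the anaphor but is outside its binding domain → cannot satisfy Principle A.
*Nadia₄* c-commands the anaphor within its binding domain → licit binder.
*Zara₅* does not c-command the anaphor → cannot bind it.
*Selin₆* does not c-command the anaphor → cannot bind it.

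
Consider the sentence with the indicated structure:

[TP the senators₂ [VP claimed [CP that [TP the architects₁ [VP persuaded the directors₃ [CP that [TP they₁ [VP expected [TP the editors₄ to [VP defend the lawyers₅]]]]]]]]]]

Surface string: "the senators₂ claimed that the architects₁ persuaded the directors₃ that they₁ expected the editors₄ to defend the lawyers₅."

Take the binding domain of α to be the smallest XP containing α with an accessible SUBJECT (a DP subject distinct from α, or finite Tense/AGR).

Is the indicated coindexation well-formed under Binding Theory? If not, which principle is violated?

grammatical

The two coindexed NPs are *the architects₁* and *they₁*.
*they₁* is a pronoun; nothing c-commands it within its binding domain (the embedded TP.), so Principle B holds trivially.
*the architects₁* is an R-expression; *they₁* does not c-command it, and no other NP shares its index, so Principle C is satisfied.
All principles are respected.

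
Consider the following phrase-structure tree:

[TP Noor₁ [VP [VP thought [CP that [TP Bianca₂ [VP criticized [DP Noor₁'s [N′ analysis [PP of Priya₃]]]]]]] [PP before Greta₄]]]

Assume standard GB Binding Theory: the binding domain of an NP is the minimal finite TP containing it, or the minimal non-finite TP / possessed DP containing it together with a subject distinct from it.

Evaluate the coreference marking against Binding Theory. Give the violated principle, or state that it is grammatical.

The two coindexed NPs are *Noor₁* (the lower occurrence) and *Noor₁* (the higher occurrence).
*Noor₁* (the lower occurrence) is an R-expression. Principle C requires it to be free everywhere.
*Noor₁* (the higher occurrence) c-commands it and carries the same index.
The R-expression is bound → Principle C violation.

Principle C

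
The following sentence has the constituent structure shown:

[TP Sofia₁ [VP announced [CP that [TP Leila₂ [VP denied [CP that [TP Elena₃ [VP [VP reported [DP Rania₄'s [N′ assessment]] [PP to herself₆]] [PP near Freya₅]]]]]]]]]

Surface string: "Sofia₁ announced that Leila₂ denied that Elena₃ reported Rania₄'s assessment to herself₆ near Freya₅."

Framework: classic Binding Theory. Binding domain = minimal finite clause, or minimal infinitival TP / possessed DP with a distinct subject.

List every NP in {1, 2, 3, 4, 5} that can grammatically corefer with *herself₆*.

{3}

*herself* is an anaphor, so Principle A applies: it must be bound in its binding domain.
Binding domain of *herself₆*: the embedded TP, whose subject is Elena₃.
*Sofia₁* c-commands the anaphor but is outside its binding domain → cannot satisfy Principle A.
*Leila₂* c-commands the anaphor but is outside its binding domain → cannot satisfy Principle A.
*Elena₃* c-commands the anaphor within its binding domain → licit binder.
*Rania₄* does not c-command the anaphor → cannot bind it.
*Freya₅* does not c-command the anaphor → cannot bind it.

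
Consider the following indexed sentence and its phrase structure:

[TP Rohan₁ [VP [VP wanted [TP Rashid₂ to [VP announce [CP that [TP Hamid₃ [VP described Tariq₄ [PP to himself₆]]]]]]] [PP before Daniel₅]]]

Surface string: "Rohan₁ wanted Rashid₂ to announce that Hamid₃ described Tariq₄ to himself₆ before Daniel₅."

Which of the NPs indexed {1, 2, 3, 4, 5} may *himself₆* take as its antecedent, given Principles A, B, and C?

*himself* is an anaphor, so Principle A applies: it must be bound in its binding domain.
Binding domain of *himself₆*: the embedded TP, whose subject is Hamid₃.
*Rohan₁* c-commands the anaphor but is outside its binding domain → cannot satisfy Principle A.
*Rashid₂* c-commands the anaphor but is outside its binding domain → cannot satisfy Principle A.
*Hamid₃* c-commands the anaphor within its binding domain → licit binder.
*Tariq₄* c-commands the anaphor within its binding domain → licit binder.
*Daniel₅* does not c-command the anaphor → cannot bind it.

{3, 4}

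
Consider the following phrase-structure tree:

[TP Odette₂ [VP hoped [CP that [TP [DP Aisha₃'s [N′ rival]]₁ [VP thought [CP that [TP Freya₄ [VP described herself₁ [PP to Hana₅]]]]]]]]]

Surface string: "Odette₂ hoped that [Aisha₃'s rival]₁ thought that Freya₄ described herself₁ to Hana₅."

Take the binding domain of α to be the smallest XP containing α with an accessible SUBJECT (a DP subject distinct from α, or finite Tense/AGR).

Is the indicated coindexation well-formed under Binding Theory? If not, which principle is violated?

The two coindexed NPs are *[Aisha₃'s rival]₁* and *herself₁*.
*herself₁* is an anaphor. Principle A requires it to be bound within its binding domain — the embedded TP, whose subject is Freya₄.
Within that domain it is c-commanded by *Freya₄*, which does not share its index.
*[Aisha₃'s rival]₁* does c-command the anaphor, but from outside its binding domain.
The anaphor is unbound in its domain → Principle A violation.

Principle A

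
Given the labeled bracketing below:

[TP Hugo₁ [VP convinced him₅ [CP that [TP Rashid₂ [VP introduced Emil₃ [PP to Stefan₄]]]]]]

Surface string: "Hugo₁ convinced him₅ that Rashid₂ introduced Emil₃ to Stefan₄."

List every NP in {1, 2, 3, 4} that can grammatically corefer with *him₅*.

none

*him* is a pronoun, so Principle B applies: it must be free in its binding domain.
Binding domain of *him₅*: the matrix TP, whose subject is Hugo₁.
*Hugo₁* c-commands the pronoun within its binding domain → coindexation would violate Principle B.
*Rashid₂*: the pronoun c-commands this R-expression → coindexation would violate Principle C on *Rashid₂*.
*Emil₃*: the pronoun c-commands this R-expression → coindexation would violate Principle C on *Emil₃*.
*Stefan₄*: the pronoun c-commands this R-expression → coindexation would violate Principle C on *Stefan₄*.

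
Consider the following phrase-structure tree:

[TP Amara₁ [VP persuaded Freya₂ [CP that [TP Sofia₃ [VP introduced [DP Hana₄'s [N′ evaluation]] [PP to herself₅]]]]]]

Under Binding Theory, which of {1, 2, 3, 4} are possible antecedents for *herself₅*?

{3}

*herself* is an anaphor, so Principle A applies: it must be bound in its binding domain.
Binding domain of *herself₅*: the embedded TP, whose subject is Sofia₃.
*Amara₁* c-commands the anaphor but is outside its binding domain → cannot satisfy Principle A.
*Freya₂* c-commands the anaphor but is outside its binding domain → cannot satisfy Principle A.
*Sofia₃* c-commands the anaphor within its binding domain → licit binder.
*Hana₄* does not c-command the anaphor → cannot bind it.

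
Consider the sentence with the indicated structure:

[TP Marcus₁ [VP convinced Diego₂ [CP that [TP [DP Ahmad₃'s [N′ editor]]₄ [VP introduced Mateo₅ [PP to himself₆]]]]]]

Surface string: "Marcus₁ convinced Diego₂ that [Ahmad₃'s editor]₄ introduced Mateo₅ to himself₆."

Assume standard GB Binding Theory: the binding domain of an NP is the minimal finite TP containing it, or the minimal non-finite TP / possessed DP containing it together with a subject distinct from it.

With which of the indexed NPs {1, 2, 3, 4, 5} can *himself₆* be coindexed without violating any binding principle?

{4, 5}

*himself* is an anaphor, so Principle A applies: it must be bound in its binding domain.
Binding domain of *himself₆*: the embedded TP, whose subject is [Ahmad₃'s editor]₄.
*Marcus₁* c-commands the anaphor but is outside its binding domain → cannot satisfy Principle A.
*Diego₂* c-commands the anaphor but is outside its binding domain → cannot satisfy Principle A.
*Ahmad₃* does not c-command the anaphor → cannot bind it.
*[Ahmad₃'s editor]₄* c-commands the anaphor within its binding domain → licit binder.
*Mateo₅* c-commands the anaphor within its binding domain → licit binder.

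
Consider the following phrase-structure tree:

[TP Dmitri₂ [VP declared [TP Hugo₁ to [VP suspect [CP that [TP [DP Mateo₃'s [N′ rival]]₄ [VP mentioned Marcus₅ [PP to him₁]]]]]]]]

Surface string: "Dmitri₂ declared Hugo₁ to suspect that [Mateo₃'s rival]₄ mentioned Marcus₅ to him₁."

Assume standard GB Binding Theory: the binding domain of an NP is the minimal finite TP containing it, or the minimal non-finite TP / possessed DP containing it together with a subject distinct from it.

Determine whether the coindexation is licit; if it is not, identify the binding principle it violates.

The two coindexed NPs are *Hugo₁* and *him₁*.
*him₁* is a pronoun; its binding domain is the embedded TP, whose subject is [Mateo₃'s rival]₄. Within that domain it is c-commanded only by *[Mateo₃'s rival]₄*, *Marcus₅*, which carry a different index — the pronoun is free locally, so Principle B holds.
*Hugo₁* is an R-expression; *him₁* does not c-command it, and no other NP shares its index, so Principle C is satisfied.
All principles are respected.

grammatical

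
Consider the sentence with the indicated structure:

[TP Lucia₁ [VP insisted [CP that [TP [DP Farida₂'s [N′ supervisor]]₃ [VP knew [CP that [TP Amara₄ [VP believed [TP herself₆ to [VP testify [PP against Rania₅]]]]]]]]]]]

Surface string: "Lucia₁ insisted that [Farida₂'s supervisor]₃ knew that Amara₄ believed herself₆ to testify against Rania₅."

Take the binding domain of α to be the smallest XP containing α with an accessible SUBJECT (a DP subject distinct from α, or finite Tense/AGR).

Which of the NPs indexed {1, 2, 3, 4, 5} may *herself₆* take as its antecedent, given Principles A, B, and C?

*herself* is an anaphor, so Principle A applies: it must be bound in its binding domain.
Binding domain of *herself₆*: the embedded TP, whose subject is Amara₄.
*Lucia₁* c-commands the anaphor but is outside its binding domain → cannot satisfy Principle A.
*Farida₂* does not c-command the anaphor → cannot bind it.
*[Farida₂'s supervisor]₃* c-commands the anaphor but is outside its binding domain → cannot satisfy Principle A.
*Amara₄* c-commands the anaphor within its binding domain → licit binder.
*Rania₅* does not c-command the anaphor → cannot bind it.

{4}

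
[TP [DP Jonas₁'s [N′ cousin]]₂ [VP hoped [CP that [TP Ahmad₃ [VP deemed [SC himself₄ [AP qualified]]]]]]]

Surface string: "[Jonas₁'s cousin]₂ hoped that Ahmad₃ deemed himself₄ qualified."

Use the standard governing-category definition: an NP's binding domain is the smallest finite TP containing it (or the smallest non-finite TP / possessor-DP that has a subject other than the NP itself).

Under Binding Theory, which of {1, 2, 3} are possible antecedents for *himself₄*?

{3}

*himself* is an anaphor, so Principle A applies: it must be bound in its binding domain.
Binding domain of *himself₄*: the embedded TP, whose subject is Ahmad₃.
*Jonas₁* does not c-command the anaphor → cannot bind it.
*[Jonas₁'s cousin]₂* c-commands the anaphor but is outside its binding domain → cannot satisfy Principle A.
*Ahmad₃* c-commands the anaphor within its binding domain → licit binder.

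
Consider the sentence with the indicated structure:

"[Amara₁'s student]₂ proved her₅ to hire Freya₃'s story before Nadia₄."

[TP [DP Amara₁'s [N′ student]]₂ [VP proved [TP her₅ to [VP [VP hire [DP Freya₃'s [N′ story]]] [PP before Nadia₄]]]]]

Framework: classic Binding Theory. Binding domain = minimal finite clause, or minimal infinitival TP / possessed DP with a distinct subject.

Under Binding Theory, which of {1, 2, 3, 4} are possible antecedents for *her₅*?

*her* is a pronoun, so Principle B applies: it must be free in its binding domain.
Binding domain of *her₅*: the matrix TP, whose subject is [Amara₁'s student]₂.
*Amara₁* and the pronoun do not c-command one another → neither Principle B nor Principle C is at stake; coindexation permitted.
*[Amara₁'s student]₂* c-commands the pronoun within its binding domain → coindexation would violate Principle B.
*Freya₃*: the pronoun c-commands this R-expression → coindexation would violate Principle C on *Freya₃*.
*Nadia₄*: the pronoun c-commands this R-expression → coindexation would violate Principle C on *Nadia₄*.

{1}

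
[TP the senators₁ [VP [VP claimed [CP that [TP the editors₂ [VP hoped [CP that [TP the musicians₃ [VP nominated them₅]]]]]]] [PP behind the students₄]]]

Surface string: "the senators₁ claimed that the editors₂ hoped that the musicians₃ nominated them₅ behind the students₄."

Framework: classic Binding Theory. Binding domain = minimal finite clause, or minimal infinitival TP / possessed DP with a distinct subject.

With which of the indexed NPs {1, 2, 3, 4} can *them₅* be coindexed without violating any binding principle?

*them* is a pronoun, so Principle B applies: it must be free in its binding domain.
Binding domain of *them₅*: the embedded TP, whose subject is the musicians₃.
*the senators₁* c-commands the pronoun but from outside its binding domain, and is not c-commanded by it → coindexation permitted.
*the editors₂* c-commands the pronoun but from outside its binding domain, and is not c-commanded by it → coindexation permitted.
*the musicians₃* c-commands the pronoun within its binding domain → coindexation would violate Principle B.
*the students₄* and the pronoun do not c-command one another → neither Principle B nor Principle C is at stake; coindexation permitted.

{1, 2, 4}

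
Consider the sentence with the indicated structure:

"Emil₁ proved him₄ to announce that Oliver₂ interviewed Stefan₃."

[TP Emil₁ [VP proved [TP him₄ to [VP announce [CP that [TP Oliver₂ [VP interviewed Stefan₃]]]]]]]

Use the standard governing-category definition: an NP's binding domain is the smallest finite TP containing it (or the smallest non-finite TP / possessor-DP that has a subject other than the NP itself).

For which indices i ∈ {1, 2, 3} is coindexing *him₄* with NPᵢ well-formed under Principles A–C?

*him* is a pronoun, so Principle B applies: it must be free in its binding domain.
Binding domain of *him₄*: the matrix TP, whose subject is Emil₁.
*Emil₁* c-commands the pronoun within its binding domain → coindexation would violate Principle B.
*Oliver₂*: the pronoun c-commands this R-expression → coindexation would violate Principle C on *Oliver₂*.
*Stefan₃*: the pronoun c-commands this R-expression → coindexation would violate Principle C on *Stefan₃*.

none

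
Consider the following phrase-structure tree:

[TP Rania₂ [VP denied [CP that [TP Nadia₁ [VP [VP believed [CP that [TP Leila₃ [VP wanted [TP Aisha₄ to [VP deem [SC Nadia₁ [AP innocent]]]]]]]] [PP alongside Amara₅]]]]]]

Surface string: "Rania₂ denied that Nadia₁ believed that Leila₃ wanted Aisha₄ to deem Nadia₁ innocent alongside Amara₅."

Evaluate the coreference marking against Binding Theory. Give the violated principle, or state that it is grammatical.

The two coindexed NPs are *Nadia₁* (the higher occurrence) and *Nadia₁* (the lower occurrence).
*Nadia₁* (the lower occurrence) is an R-expression. Principle C requires it to be free everywhere.
*Nadia₁* (the higher occurrence) c-commands it and carries the same index.
The R-expression is bound → Principle C violation.

Principle C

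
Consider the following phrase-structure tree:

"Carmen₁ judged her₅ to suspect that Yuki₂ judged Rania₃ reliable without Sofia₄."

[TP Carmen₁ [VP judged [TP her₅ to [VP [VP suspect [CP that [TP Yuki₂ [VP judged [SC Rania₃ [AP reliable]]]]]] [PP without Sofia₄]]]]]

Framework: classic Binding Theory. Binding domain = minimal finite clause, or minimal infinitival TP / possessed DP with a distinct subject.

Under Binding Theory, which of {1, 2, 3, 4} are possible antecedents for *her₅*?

none

*her* is a pronoun, so Principle B applies: it must be free in its binding domain.
Binding domain of *her₅*: the matrix TP, whose subject is Carmen₁.
*Carmen₁* c-commands the pronoun within its binding domain → coindexation would violate Principle B.
*Yuki₂*: the pronoun c-commands this R-expression → coindexation would violate Principle C on *Yuki₂*.
*Rania₃*: the pronoun c-commands this R-expression → coindexation would violate Principle C on *Rania₃*.
*Sofia₄*: the pronoun c-commands this R-expression → coindexation would violate Principle C on *Sofia₄*.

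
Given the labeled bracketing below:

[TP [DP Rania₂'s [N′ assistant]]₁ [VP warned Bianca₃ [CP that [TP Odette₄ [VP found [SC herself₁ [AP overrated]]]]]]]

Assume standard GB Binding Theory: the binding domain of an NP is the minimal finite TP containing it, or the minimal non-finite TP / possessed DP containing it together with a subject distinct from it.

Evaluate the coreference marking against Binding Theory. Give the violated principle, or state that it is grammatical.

The two coindexed NPs are *[Rania₂'s assistant]₁* and *herself₁*.
*herself₁* is an anaphor. Principle A requires it to be bound within its binding domain — the embedded TP, whose subject is Odette₄.
Within that domain it is c-commanded by *Odette₄*, which does not share its index.
*[Rania₂'s assistant]₁* does c-command the anaphor, but from outside its binding domain.
The anaphor is unbound in its domain → Principle A violation.

Principle A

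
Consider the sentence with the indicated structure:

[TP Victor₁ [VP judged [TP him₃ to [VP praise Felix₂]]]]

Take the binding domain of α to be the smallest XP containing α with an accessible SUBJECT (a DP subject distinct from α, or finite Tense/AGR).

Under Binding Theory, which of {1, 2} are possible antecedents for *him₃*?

*him* is a pronoun, so Principle B applies: it must be free in its binding domain.
Binding domain of *him₃*: the matrix TP, whose subject is Victor₁.
*Victor₁* c-commands the pronoun within its binding domain → coindexation would violate Principle B.
*Felix₂*: the pronoun c-commands this R-expression → coindexation would violate Principle C on *Felix₂*.

none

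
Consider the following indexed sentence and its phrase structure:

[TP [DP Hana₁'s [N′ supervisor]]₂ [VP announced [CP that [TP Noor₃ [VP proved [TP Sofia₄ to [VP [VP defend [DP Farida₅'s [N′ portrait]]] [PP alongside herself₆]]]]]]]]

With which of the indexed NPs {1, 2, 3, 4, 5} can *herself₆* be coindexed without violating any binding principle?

*herself* is an anaphor, so Principle A applies: it must be bound in its binding domain.
Binding domain of *herself₆*: the embedded TP, whose subject is Sofia₄.
*Hana₁* does not c-command the anaphor → cannot bind it.
*[Hana₁'s supervisor]₂* c-commands the anaphor but is outside its binding domain → cannot satisfy Principle A.
*Noor₃* c-commands the anaphor but is outside its binding domain → cannot satisfy Principle A.
*Sofia₄* c-commands the anaphor within its binding domain → licit binder.
*Farida₅* does not c-command the anaphor → cannot bind it.

{4}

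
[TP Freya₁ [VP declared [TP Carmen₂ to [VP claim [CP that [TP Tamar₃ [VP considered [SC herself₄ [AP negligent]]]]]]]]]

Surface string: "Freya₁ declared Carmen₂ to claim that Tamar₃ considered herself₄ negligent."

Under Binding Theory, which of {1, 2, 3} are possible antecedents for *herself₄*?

*herself* is an anaphor, so Principle A applies: it must be bound in its binding domain.
Binding domain of *herself₄*: the embedded TP, whose subject is Tamar₃.
*Freya₁* c-commands the anaphor but is outside its binding domain → cannot satisfy Principle A.
*Carmen₂* c-commands the anaphor but is outside its binding domain → cannot satisfy Principle A.
*Tamar₃* c-commands the anaphor within its binding domain → licit binder.

{3}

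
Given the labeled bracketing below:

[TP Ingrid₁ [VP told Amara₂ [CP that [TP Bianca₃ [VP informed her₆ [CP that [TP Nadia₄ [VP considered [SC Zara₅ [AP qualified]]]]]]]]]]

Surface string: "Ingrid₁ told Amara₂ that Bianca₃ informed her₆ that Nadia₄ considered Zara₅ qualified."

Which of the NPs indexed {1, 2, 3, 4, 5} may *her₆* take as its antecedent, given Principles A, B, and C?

{1, 2}

*her* is a pronoun, so Principle B applies: it must be free in its binding domain.
Binding domain of *her₆*: the embedded TP, whose subject is Bianca₃.
*Ingrid₁* c-commands the pronoun but from outside its binding domain, and is not c-commanded by it → coindexation permitted.
*Amara₂* c-commands the pronoun but from outside its binding domain, and is not c-commanded by it → coindexation permitted.
*Bianca₃* c-commands the pronoun within its binding domain → coindexation would violate Principle B.
*Nadia₄*: the pronoun c-commands this R-expression → coindexation would violate Principle C on *Nadia₄*.
*Zara₅*: the pronoun c-commands this R-expression → coindexation would violate Principle C on *Zara₅*.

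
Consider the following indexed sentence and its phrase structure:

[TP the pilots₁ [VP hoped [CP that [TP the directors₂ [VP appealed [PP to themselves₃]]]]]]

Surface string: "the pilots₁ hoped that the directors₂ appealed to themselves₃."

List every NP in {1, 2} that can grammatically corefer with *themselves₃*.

{2}

*themselves* is an anaphor, so Principle A applies: it must be bound in its binding domain.
Binding domain of *themselves₃*: the embedded TP, whose subject is the directors₂.
*the pilots₁* c-commands the anaphor but is outside its binding domain → cannot satisfy Principle A.
*the directors₂* c-commands the anaphor within its binding domain → licit binder.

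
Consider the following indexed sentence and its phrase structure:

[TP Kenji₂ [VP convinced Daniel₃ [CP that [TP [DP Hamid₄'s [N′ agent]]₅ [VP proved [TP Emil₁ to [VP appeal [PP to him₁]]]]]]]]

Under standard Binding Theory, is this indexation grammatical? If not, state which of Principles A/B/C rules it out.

Principle B

The two coindexed NPs are *Emil₁* and *him₁*.
*him₁* is a pronoun. Its binding domain is the embedded TP, whose subject is Emil₁.
*Emil₁* c-commands it within that domain and carries the same index.
The pronoun is locally bound → Principle B violation.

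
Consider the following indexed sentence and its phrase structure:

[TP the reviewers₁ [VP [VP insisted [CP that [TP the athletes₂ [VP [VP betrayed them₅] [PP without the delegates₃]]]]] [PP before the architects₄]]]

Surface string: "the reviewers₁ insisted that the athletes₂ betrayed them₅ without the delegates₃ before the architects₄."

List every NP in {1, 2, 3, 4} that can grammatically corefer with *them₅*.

*them* is a pronoun, so Principle B applies: it must be free in its binding domain.
Binding domain of *them₅*: the embedded TP, whose subject is the athletes₂.
*the reviewers₁* c-commands the pronoun but from outside its binding domain, and is not c-commanded by it → coindexation permitted.
*the athletes₂* c-commands the pronoun within its binding domain → coindexation would violate Principle B.
*the delegates₃* and the pronoun do not c-command one another → neither Principle B nor Principle C is at stake; coindexation permitted.
*the architects₄* and the pronoun do not c-command one another → neither Principle B nor Principle C is at stake; coindexation permitted.

{1, 3, 4}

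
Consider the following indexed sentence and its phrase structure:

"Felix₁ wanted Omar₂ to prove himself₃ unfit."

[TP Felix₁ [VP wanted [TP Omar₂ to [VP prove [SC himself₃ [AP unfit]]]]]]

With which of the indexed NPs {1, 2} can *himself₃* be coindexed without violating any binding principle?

*himself* is an anaphor, so Principle A applies: it must be bound in its binding domain.
Binding domain of *himself₃*: the embedded TP, whose subject is Omar₂.
*Felix₁* c-commands the anaphor but is outside its binding domain → cannot satisfy Principle A.
*Omar₂* c-commands the anaphor within its binding domain → licit binder.

{2}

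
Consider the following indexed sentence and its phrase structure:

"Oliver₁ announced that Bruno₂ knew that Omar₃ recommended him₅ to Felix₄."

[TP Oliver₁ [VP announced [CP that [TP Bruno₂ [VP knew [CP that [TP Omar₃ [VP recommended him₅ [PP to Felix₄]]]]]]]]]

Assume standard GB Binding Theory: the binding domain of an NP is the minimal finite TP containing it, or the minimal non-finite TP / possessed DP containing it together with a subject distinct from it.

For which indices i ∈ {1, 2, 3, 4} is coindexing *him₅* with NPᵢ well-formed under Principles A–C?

*him* is a pronoun, so Principle B applies: it must be free in its binding domain.
Binding domain of *him₅*: the embedded TP, whose subject is Omar₃.
*Oliver₁* c-commands the pronoun but from outside its binding domain, and is not c-commanded by it → coindexation permitted.
*Bruno₂* c-commands the pronoun but from outside its binding domain, and is not c-commanded by it → coindexation permitted.
*Omar₃* c-commands the pronoun within its binding domain → coindexation would violate Principle B.
*Felix₄*: the pronoun c-commands this R-expression → coindexation would violate Principle C on *Felix₄*.

{1, 2}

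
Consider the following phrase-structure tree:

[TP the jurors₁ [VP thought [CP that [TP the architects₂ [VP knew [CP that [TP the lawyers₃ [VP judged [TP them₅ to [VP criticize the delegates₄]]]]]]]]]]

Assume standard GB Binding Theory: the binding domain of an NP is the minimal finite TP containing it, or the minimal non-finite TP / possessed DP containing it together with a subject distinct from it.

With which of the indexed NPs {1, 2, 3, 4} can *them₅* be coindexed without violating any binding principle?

*them* is a pronoun, so Principle B applies: it must be free in its binding domain.
Binding domain of *them₅*: the embedded TP, whose subject is the lawyers₃.
*the jurors₁* c-commands the pronoun but from outside its binding domain, and is not c-commanded by it → coindexation permitted.
*the architects₂* c-commands the pronoun but from outside its binding domain, and is not c-commanded by it → coindexation permitted.
*the lawyers₃* c-commands the pronoun within its binding domain → coindexation would violate Principle B.
*the delegates₄*: the pronoun c-commands this R-expression → coindexation would violate Principle C on *the delegates₄*.

{1, 2}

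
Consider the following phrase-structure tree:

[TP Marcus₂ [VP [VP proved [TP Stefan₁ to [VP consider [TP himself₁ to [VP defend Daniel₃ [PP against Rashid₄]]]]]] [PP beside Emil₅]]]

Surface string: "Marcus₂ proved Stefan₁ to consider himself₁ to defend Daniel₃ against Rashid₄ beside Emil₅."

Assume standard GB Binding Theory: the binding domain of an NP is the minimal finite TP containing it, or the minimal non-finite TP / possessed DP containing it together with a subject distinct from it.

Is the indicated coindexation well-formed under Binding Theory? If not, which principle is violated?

The two coindexed NPs are *Stefan₁* and *himself₁*.
*himself₁* is an anaphor; its binding domain is the embedded TP, whose subject is Stefan₁. *Stefan₁* c-commands it within that domain and shares its index, so Principle A is satisfied.
*Stefan₁* is an R-expression; *himself₁* does not c-command it, and no other NP shares its index, so Principle C is satisfied.
All principles are respected.

grammatical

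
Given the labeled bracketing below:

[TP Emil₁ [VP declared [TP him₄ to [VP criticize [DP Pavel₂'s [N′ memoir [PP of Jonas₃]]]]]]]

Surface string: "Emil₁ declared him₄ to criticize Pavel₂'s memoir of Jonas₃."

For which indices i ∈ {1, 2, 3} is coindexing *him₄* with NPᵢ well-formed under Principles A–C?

*him* is a pronoun, so Principle B applies: it must be free in its binding domain.
Binding domain of *him₄*: the matrix TP, whose subject is Emil₁.
*Emil₁* c-commands the pronoun within its binding domain → coindexation would violate Principle B.
*Pavel₂*: the pronoun c-commands this R-expression → coindexation would violate Principle C on *Pavel₂*.
*Jonas₃*: the pronoun c-commands this R-expression → coindexation would violate Principle C on *Jonas₃*.

none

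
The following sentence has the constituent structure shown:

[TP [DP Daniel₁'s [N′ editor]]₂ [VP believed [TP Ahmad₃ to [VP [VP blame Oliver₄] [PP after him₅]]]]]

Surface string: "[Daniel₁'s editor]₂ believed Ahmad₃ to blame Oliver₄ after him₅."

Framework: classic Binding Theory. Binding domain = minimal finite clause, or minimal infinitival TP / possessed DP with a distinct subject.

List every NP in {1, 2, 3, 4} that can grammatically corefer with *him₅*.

{1, 2, 4}

*him* is a pronoun, so Principle B applies: it must be free in its binding domain.
Binding domain of *him₅*: the embedded TP, whose subject is Ahmad₃.
*Daniel₁* and the pronoun do not c-command one another → neither Principle B nor Principle C is at stake; coindexation permitted.
*[Daniel₁'s editor]₂* c-commands the pronoun but from outside its binding domain, and is not c-commanded by it → coindexation permitted.
*Ahmad₃* c-commands the pronoun within its binding domain → coindexation would violate Principle B.
*Oliver₄* and the pronoun do not c-command one another → neither Principle B nor Principle C is at stake; coindexation permitted.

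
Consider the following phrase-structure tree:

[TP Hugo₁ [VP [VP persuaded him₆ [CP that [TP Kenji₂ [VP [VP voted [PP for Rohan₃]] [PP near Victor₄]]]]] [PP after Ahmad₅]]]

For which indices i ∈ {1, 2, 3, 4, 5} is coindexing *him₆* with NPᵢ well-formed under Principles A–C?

{5}

*him* is a pronoun, so Principle B applies: it must be free in its binding domain.
Binding domain of *him₆*: the matrix TP, whose subject is Hugo₁.
*Hugo₁* c-commands the pronoun within its binding domain → coindexation would violate Principle B.
*Kenji₂*: the pronoun c-commands this R-expression → coindexation would violate Principle C on *Kenji₂*.
*Rohan₃*: the pronoun c-commands this R-expression → coindexation would violate Principle C on *Rohan₃*.
*Victor₄*: the pronoun c-commands this R-expression → coindexation would violate Principle C on *Victor₄*.
*Ahmad₅* and the pronoun do not c-command one another → neither Principle B nor Principle C is at stake; coindexation permitted.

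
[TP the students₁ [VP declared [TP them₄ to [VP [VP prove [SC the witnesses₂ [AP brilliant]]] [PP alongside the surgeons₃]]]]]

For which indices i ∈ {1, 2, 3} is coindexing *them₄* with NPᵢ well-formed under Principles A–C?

none

*them* is a pronoun, so Principle B applies: it must be free in its binding domain.
Binding domain of *them₄*: the matrix TP, whose subject is the students₁.
*the students₁* c-commands the pronoun within its binding domain → coindexation would violate Principle B.
*the witnesses₂*: the pronoun c-commands this R-expression → coindexation would violate Principle C on *the witnesses₂*.
*the surgeons₃*: the pronoun c-commands this R-expression → coindexation would violate Principle C on *the surgeons₃*.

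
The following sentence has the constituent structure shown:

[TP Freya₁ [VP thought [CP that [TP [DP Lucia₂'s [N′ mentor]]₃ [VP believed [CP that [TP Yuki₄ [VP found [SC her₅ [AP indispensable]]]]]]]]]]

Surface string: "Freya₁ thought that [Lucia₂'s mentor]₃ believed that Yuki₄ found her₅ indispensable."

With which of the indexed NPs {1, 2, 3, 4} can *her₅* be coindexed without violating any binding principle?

{1, 2, 3}

*her* is a pronoun, so Principle B applies: it must be free in its binding domain.
Binding domain of *her₅*: the embedded TP, whose subject is Yuki₄.
*Freya₁* c-commands the pronoun but from outside its binding domain, and is not c-commanded by it → coindexation permitted.
*Lucia₂* and the pronoun do not c-command one another → neither Principle B nor Principle C is at stake; coindexation permitted.
*[Lucia₂'s mentor]₃* c-commands the pronoun but from outside its binding domain, and is not c-commanded by it → coindexation permitted.
*Yuki₄* c-commands the pronoun within its binding domain → coindexation would violate Principle B.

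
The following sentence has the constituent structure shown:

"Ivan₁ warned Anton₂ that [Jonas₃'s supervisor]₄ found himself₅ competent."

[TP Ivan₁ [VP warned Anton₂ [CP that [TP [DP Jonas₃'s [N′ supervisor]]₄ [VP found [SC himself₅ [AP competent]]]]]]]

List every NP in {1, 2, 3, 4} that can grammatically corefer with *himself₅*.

{4}

*himself* is an anaphor, so Principle A applies: it must be bound in its binding domain.
Binding domain of *himself₅*: the embedded TP, whose subject is [Jonas₃'s supervisor]₄.
*Ivan₁* c-commands the anaphor but is outside its binding domain → cannot satisfy Principle A.
*Anton₂* c-commands the anaphor but is outside its binding domain → cannot satisfy Principle A.
*Jonas₃* does not c-command the anaphor → cannot bind it.
*[Jonas₃'s supervisor]₄* c-commands the anaphor within its binding domain → licit binder.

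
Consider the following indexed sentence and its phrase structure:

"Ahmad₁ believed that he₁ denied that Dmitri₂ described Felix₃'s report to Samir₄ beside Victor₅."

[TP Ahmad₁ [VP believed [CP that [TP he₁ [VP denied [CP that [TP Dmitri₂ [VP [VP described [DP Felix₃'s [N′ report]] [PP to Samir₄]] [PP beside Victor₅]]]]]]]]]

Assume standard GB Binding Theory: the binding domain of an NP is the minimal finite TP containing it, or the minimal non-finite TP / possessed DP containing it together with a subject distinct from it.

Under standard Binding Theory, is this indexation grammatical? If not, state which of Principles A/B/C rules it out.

grammatical

The two coindexed NPs are *Ahmad₁* and *he₁*.
*he₁* is a pronoun; nothing c-commands it within its binding domain (the embedded TP.), so Principle B holds trivially.
*Ahmad₁* is an R-expression; *he₁* does not c-command it, and no other NP shares its index, so Principle C is satisfied.
All principles are respected.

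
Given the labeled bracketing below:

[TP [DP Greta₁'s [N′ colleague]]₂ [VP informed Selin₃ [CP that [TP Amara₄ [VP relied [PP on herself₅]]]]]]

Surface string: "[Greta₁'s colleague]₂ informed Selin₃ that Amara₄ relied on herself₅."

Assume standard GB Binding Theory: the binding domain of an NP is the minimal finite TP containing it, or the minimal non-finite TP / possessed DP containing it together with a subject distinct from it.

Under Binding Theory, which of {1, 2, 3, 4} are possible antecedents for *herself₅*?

{4}

*herself* is an anaphor, so Principle A applies: it must be bound in its binding domain.
Binding domain of *herself₅*: the embedded TP, whose subject is Amara₄.
*Greta₁* does not c-command the anaphor → cannot bind it.
*[Greta₁'s colleague]₂* c-commands the anaphor but is outside its binding domain → cannot satisfy Principle A.
*Selin₃* c-commands the anaphor but is outside its binding domain → cannot satisfy Principle A.
*Amara₄* c-commands the anaphor within its binding domain → licit binder.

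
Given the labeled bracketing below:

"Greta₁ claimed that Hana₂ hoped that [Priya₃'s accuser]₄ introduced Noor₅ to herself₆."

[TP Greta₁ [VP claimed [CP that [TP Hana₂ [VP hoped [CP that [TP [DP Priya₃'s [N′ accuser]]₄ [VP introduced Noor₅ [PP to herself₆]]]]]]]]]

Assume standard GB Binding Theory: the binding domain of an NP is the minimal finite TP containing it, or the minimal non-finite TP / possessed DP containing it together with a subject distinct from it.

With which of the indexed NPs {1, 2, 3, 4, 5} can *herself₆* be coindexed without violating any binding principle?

{4, 5}

*herself* is an anaphor, so Principle A applies: it must be bound in its binding domain.
Binding domain of *herself₆*: the embedded TP, whose subject is [Priya₃'s accuser]₄.
*Greta₁* c-commands the anaphor but is outside its binding domain → cannot satisfy Principle A.
*Hana₂* c-commands the anaphor but is outside its binding domain → cannot satisfy Principle A.
*Priya₃* does not c-command the anaphor → cannot bind it.
*[Priya₃'s accuser]₄* c-commands the anaphor within its binding domain → licit binder.
*Noor₅* c-commands the anaphor within its binding domain → licit binder.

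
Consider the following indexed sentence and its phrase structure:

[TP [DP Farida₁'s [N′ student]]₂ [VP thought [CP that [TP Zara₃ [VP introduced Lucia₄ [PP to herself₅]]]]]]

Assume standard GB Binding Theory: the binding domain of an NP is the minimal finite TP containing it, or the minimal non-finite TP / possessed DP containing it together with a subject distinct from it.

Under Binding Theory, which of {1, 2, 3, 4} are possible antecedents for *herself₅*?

{3, 4}

*herself* is an anaphor, so Principle A applies: it must be bound in its binding domain.
Binding domain of *herself₅*: the embedded TP, whose subject is Zara₃.
*Farida₁* does not c-command the anaphor → cannot bind it.
*[Farida₁'s student]₂* c-commands the anaphor but is outside its binding domain → cannot satisfy Principle A.
*Zara₃* c-commands the anaphor within its binding domain → licit binder.
*Lucia₄* c-commands the anaphor within its binding domain → licit binder.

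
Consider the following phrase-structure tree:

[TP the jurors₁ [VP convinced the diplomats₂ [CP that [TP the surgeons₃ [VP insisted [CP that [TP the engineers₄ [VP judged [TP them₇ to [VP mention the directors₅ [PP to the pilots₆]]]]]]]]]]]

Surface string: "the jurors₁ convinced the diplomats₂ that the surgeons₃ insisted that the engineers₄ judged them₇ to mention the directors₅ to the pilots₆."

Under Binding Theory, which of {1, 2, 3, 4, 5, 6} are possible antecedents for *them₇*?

*them* is a pronoun, so Principle B applies: it must be free in its binding domain.
Binding domain of *them₇*: the embedded TP, whose subject is the engineers₄.
*the jurors₁* c-commands the pronoun but from outside its binding domain, and is not c-commanded by it → coindexation permitted.
*the diplomats₂* c-commands the pronoun but from outside its binding domain, and is not c-commanded by it → coindexation permitted.
*the surgeons₃* c-commands the pronoun but from outside its binding domain, and is not c-commanded by it → coindexation permitted.
*the engineers₄* c-commands the pronoun within its binding domain → coindexation would violate Principle B.
*the directors₅*: the pronoun c-commands this R-expression → coindexation would violate Principle C on *the directors₅*.
*the pilots₆*: the pronoun c-commands this R-expression → coindexation would violate Principle C on *the pilots₆*.

{1, 2, 3}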